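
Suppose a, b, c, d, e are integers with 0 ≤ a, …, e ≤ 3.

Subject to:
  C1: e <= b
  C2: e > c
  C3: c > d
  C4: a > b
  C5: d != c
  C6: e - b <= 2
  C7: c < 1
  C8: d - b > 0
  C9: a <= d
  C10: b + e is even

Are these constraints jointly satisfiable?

Constraints 1, 2, 3, 4, and 9 give e ≤ b, b < a, a ≤ d, d < c, c < e. Chaining: e ≤ b < a ≤ d < c < e, which forces e < e — impossible.

Unsatisfiable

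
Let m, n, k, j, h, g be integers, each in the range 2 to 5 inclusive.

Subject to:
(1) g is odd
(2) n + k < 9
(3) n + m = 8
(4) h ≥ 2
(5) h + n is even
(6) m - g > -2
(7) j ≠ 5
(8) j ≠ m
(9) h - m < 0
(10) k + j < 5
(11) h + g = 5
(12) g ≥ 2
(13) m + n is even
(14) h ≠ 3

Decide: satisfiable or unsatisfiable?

Satisfiable

One satisfying assignment is m = 4, n = 4, k = 2, j = 2, h = 2, g = 3.
For the less obvious constraints — constraint 2: n + k = 6; constraint 3: n + m = 8; constraint 6: m - g = 1 — and the others hold by inspection.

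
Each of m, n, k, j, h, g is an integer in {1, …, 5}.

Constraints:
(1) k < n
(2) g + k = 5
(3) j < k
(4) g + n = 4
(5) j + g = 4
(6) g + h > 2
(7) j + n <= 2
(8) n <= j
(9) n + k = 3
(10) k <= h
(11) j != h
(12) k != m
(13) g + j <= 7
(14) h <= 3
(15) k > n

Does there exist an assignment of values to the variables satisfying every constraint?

Constraints 1, 3, and 8 give j < k, k < n, n ≤ j. Chaining: j < k < n ≤ j, which forces j < j — impossible.

Unsatisfiable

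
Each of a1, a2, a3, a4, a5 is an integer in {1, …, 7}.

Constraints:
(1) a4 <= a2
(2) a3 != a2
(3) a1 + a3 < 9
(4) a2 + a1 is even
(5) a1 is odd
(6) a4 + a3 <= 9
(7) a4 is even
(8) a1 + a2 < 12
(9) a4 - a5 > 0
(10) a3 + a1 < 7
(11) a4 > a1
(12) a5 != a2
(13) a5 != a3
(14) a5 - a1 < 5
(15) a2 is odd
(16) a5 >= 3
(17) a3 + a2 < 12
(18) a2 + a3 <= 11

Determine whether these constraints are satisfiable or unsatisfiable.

Try a1 = 3, a2 = 7, a3 = 3, a4 = 6, a5 = 5.
Check constraint 3: a1 + a3 = 6; constraint 6: a4 + a3 = 9; constraint 8: a1 + a2 = 10. The remaining constraints are straightforward to verify.

Satisfiable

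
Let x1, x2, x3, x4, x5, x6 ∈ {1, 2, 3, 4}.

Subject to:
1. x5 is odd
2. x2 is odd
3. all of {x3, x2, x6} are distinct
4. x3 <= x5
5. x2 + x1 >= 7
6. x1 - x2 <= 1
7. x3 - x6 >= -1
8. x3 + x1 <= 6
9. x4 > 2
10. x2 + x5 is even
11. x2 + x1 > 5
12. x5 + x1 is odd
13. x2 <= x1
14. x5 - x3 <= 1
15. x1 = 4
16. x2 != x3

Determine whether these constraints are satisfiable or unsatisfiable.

Satisfiable

Take x1 = 4, x2 = 3, x3 = 1, x4 = 3, x5 = 1, x6 = 2. Then constraint 5: x2 + x1 = 7; constraint 6: x1 - x2 = 1; constraint 7: x3 - x6 = -1, and every other listed constraint is also met.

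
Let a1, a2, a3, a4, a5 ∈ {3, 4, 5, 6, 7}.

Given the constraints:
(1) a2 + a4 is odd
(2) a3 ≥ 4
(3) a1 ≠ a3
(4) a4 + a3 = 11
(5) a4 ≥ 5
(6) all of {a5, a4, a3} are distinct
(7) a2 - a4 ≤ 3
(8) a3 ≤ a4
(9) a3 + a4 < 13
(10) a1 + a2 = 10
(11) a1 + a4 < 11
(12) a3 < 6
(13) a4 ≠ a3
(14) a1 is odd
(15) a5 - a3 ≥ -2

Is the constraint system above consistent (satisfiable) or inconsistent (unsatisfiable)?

Satisfiable

The assignment a1 = 3, a2 = 7, a3 = 5, a4 = 6, a5 = 3 works:
  constraint 4 holds since a4 + a3 = 11.
  constraint 7 holds since a2 - a4 = 1.
  constraint 9 holds since a3 + a4 = 11.
The rest check out directly.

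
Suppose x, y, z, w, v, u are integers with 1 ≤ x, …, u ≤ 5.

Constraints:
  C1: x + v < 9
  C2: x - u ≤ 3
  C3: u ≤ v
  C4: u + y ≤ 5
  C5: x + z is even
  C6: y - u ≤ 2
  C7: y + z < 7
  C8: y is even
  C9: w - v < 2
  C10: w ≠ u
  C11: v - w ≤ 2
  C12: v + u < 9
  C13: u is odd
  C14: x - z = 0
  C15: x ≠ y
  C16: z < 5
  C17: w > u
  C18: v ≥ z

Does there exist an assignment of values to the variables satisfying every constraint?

Setting (x, y, z, w, v, u) = (4, 2, 4, 5, 4, 3) satisfies everything: constraint 1: x + v = 8; constraint 2: x - u = 1; constraint 4: u + y = 5, and the others follow.

Satisfiable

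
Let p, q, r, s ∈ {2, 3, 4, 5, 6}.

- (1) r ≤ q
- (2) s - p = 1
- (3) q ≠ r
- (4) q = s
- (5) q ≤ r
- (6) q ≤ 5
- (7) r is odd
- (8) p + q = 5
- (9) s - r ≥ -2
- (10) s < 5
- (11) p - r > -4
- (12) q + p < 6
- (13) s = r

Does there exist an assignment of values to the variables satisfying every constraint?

Unsatisfiable

From constraints 4 and 13, q = s = r, so q = r. But constraint 3 says q ≠ r. Contradiction.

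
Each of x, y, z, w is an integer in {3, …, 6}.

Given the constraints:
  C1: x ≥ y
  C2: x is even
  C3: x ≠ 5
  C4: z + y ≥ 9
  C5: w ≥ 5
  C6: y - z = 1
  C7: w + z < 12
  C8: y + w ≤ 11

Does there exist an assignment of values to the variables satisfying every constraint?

Satisfiable

Try x = 6, y = 6, z = 5, w = 5.
Check constraint 4: z + y = 11; constraint 6: y - z = 1; constraint 7: w + z = 10. The remaining constraints are straightforward to verify.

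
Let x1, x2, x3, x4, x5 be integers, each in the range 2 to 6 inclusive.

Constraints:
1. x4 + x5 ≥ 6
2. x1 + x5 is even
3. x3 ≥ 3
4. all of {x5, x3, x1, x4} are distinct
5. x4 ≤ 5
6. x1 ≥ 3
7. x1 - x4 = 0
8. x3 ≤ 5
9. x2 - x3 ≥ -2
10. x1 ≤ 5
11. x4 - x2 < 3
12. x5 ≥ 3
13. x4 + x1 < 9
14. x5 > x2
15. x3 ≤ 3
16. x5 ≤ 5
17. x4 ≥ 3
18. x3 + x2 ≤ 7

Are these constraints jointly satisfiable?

Unsatisfiable

Constraints 3, 5, 6, 8, 10, 12, 16, and 17 confine each of x5, x3, x1, x4 to the 3 values {3, …, 5}.
Constraint 4 requires all 4 of them to be distinct, but only 3 values are available — impossible by the pigeonhole principle.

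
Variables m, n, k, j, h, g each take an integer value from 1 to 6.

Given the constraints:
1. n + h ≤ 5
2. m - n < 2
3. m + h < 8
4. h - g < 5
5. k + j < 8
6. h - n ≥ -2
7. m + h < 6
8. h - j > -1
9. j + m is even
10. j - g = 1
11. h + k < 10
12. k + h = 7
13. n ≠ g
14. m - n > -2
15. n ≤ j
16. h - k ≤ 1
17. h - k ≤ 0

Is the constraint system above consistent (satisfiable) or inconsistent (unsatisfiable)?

Satisfiable

The assignment m = 2, n = 2, k = 4, j = 2, h = 3, g = 1 works:
  constraint 1 holds since n + h = 5.
  constraint 2 holds since m - n = 0.
The rest check out directly.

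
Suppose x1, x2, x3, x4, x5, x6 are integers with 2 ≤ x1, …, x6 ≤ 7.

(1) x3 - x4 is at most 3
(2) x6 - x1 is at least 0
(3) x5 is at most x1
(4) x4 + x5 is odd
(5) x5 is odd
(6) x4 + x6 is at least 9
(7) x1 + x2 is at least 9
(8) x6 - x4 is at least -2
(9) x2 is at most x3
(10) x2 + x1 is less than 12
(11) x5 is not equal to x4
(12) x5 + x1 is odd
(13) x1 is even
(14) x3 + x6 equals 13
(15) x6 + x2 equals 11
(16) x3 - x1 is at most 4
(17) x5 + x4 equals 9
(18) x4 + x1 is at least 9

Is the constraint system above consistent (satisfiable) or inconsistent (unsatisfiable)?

Satisfiable

Setting (x1, x2, x3, x4, x5, x6) = (4, 5, 7, 6, 3, 6) satisfies everything: constraint 1: x3 - x4 = 1; constraint 2: x6 - x1 = 2; constraint 6: x4 + x6 = 12, and the others follow.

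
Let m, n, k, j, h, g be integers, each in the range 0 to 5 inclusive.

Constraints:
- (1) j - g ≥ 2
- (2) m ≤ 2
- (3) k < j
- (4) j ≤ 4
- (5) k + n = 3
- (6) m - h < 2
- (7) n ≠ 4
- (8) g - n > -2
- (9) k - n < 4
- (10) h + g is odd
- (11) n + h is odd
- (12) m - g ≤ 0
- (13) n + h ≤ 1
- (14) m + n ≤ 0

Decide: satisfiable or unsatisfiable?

Satisfiable

One satisfying assignment is m = 0, n = 0, k = 3, j = 4, h = 1, g = 0.
For the less obvious constraints — constraint 1: j - g = 4; constraint 5: k + n = 3; constraint 6: m - h = -1 — and the others hold by inspection.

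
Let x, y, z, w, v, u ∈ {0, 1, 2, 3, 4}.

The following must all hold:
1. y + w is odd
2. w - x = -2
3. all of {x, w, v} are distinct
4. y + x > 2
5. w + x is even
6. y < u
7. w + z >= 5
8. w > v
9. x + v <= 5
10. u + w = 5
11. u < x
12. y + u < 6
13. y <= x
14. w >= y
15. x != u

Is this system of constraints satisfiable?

Satisfiable

The assignment x = 4, y = 1, z = 3, w = 2, v = 0, u = 3 works:
  constraint 2 holds since w - x = -2.
  constraint 4 holds since y + x = 5.
The rest check out directly.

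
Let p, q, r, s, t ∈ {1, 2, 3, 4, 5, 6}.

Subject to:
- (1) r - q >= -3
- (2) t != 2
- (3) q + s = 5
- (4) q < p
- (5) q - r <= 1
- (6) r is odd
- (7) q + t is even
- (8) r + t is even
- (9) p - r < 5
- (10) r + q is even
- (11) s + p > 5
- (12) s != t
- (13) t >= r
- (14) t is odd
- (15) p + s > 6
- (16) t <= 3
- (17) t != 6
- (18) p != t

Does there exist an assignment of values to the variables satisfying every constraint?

Satisfiable

Setting (p, q, r, s, t) = (4, 1, 1, 4, 1) satisfies everything: constraint 1: r - q = 0; constraint 3: q + s = 5; constraint 5: q - r = 0, and the others follow.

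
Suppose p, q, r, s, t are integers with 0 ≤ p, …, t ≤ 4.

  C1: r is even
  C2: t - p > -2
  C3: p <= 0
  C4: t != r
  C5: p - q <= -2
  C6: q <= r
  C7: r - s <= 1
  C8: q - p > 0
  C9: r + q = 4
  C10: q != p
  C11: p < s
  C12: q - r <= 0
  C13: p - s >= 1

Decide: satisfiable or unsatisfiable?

Unsatisfiable

Constraints 5, 7, 12, and 13 give q − p ≥ 2, p − s ≥ 1, s − r ≥ -1, r − q ≥ 0.
Adding all 4 inequalities: the left sides telescope to 0, and the right sides sum to 2 + 1 + (-1) + 0 = 2. So 0 ≥ 2, which is false.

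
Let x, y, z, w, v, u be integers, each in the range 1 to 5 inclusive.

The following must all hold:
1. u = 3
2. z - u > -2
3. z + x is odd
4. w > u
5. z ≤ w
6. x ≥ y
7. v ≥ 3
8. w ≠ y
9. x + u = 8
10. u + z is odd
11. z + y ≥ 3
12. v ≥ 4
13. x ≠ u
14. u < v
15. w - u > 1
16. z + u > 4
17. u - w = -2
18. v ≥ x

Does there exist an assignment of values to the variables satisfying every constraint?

The assignment x = 5, y = 3, z = 2, w = 5, v = 5, u = 3 works:
  constraint 2 holds since z - u = -1.
  constraint 9 holds since x + u = 8.
The rest check out directly.

Satisfiable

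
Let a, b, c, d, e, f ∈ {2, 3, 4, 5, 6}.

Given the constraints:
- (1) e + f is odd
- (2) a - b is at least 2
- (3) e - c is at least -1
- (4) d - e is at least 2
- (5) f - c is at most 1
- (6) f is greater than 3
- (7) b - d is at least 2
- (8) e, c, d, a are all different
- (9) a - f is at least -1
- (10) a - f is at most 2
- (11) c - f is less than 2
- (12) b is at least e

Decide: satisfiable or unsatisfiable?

Constraints 2, 3, 4, 5, 7, and 10 give f − a ≥ -2, a − b ≥ 2, b − d ≥ 2, d − e ≥ 2, e − c ≥ -1, c − f ≥ -1.
Adding all 6 inequalities: the left sides telescope to 0, and the right sides sum to (-2) + 2 + 2 + 2 + (-1) + (-1) = 2. So 0 ≥ 2, which is false.

Unsatisfiable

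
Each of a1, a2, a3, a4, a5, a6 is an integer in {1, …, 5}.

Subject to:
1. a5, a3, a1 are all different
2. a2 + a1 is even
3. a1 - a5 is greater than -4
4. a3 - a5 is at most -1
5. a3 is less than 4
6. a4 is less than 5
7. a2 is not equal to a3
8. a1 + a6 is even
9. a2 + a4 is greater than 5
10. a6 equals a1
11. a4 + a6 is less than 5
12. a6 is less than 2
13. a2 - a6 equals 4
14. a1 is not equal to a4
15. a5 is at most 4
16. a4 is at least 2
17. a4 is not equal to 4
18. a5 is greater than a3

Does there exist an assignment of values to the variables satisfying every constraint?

Satisfiable

Try a1 = 1, a2 = 5, a3 = 3, a4 = 2, a5 = 4, a6 = 1.
Check constraint 3: a1 - a5 = -3; constraint 4: a3 - a5 = -1; constraint 9: a2 + a4 = 7. The remaining constraints are straightforward to verify.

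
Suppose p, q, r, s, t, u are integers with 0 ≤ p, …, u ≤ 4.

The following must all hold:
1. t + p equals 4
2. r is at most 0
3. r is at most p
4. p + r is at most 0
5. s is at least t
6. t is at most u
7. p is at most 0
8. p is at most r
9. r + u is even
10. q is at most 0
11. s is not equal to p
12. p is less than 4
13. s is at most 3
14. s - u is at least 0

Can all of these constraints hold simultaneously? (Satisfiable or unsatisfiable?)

Unsatisfiable

From constraints 5 and 13: t ≤ s ≤ 3. From constraints 2 and 8: p ≤ r ≤ 0. Hence t + p ≤ 3. But constraint 1 requires t + p = 4, and 4 > 3. Contradiction.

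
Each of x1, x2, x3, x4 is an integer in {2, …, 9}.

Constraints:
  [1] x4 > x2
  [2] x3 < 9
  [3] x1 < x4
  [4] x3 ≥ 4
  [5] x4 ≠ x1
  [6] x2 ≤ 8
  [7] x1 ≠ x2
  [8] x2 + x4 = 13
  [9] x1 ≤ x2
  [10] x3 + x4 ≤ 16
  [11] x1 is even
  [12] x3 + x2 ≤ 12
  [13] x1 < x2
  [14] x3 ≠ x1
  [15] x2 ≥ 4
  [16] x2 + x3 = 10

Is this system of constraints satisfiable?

Satisfiable

Take x1 = 2, x2 = 5, x3 = 5, x4 = 8. Then constraint 8: x2 + x4 = 13; constraint 10: x3 + x4 = 13; constraint 12: x3 + x2 = 10, and every other listed constraint is also met.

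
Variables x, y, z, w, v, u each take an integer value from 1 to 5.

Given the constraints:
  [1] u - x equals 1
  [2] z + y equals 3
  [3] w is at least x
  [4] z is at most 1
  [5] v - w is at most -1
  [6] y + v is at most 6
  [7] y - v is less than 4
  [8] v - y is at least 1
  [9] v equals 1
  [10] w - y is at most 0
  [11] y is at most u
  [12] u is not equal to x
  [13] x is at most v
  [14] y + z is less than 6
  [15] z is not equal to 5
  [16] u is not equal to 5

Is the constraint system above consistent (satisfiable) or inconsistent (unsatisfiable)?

Unsatisfiable

Constraints 5, 8, and 10 give w − v ≥ 1, v − y ≥ 1, y − w ≥ 0.
Adding all 3 inequalities: the left sides telescope to 0, and the right sides sum to 1 + 1 + 0 = 2. So 0 ≥ 2, which is false.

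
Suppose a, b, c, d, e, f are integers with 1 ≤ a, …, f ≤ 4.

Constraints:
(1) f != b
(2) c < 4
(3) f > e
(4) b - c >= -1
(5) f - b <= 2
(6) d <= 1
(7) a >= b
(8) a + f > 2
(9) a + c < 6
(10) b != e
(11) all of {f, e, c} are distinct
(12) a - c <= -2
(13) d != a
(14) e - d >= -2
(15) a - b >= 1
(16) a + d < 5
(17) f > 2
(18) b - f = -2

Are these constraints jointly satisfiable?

Constraints 4, 12, and 15 give b − c ≥ -1, c − a ≥ 2, a − b ≥ 1.
Adding all 3 inequalities: the left sides telescope to 0, and the right sides sum to (-1) + 2 + 1 = 2. So 0 ≥ 2, which is false.

Unsatisfiable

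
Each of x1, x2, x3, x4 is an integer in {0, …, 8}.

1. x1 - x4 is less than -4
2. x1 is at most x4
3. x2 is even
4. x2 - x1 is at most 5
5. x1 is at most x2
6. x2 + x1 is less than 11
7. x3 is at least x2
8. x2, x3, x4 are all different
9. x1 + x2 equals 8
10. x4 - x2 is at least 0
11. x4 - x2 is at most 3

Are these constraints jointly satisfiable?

Satisfiable

Take x1 = 2, x2 = 6, x3 = 7, x4 = 8. Then constraint 1: x1 - x4 = -6; constraint 4: x2 - x1 = 4, and every other listed constraint is also met.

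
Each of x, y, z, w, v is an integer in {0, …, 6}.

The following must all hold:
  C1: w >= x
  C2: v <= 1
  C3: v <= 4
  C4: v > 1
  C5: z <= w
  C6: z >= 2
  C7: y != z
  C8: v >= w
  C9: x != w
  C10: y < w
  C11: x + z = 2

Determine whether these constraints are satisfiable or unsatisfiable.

From constraints 5 and 6: w ≥ z and z ≥ 2, so w ≥ 2. From constraints 2 and 8: w ≤ v and v ≤ 1, so w ≤ 1. But 1 < 2, so no value of w works.

Unsatisfiable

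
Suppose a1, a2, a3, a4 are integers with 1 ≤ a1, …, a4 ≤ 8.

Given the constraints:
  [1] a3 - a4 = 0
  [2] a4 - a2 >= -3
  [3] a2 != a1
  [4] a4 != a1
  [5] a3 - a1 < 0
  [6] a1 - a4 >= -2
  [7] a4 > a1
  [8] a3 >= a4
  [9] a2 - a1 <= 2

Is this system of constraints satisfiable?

Unsatisfiable

Constraints 5, 7, and 8 give a1 < a4, a4 ≤ a3, a3 < a1. Chaining: a1 < a4 ≤ a3 < a1, which forces a1 < a1 — impossible.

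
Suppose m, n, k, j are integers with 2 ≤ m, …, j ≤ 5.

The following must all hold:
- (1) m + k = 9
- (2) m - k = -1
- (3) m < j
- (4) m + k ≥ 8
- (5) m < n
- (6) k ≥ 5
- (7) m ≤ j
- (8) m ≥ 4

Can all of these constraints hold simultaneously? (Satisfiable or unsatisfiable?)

Satisfiable

The assignment m = 4, n = 5, k = 5, j = 5 works:
  constraint 1 holds since m + k = 9.
  constraint 2 holds since m - k = -1.
  constraint 4 holds since m + k = 9.
The rest check out directly.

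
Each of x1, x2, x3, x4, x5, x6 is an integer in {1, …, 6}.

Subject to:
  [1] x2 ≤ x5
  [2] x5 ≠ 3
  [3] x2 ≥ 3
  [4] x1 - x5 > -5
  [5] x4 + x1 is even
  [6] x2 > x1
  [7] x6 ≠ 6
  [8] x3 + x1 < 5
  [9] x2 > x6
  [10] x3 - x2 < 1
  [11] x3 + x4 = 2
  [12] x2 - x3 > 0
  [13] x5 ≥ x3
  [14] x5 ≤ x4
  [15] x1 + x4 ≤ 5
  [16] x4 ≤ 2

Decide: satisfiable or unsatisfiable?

Unsatisfiable

From constraints 1 and 3: x5 ≥ x2 and x2 ≥ 3, so x5 ≥ 3. From constraints 14 and 16: x5 ≤ x4 and x4 ≤ 2, so x5 ≤ 2. But 2 < 3, so no value of x5 works.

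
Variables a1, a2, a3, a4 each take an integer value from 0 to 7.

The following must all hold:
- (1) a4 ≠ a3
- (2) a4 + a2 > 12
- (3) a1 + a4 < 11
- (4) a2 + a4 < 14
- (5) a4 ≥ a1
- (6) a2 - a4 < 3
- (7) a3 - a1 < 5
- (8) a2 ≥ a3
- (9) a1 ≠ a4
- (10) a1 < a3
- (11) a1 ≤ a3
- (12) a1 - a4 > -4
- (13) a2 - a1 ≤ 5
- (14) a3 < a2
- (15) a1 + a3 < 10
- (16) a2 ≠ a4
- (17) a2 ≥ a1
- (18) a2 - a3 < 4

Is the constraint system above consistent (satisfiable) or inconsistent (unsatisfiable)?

The assignment a1 = 3, a2 = 7, a3 = 5, a4 = 6 works:
  constraint 2 holds since a4 + a2 = 13.
  constraint 3 holds since a1 + a4 = 9.
  constraint 4 holds since a2 + a4 = 13.
The rest check out directly.

Satisfiable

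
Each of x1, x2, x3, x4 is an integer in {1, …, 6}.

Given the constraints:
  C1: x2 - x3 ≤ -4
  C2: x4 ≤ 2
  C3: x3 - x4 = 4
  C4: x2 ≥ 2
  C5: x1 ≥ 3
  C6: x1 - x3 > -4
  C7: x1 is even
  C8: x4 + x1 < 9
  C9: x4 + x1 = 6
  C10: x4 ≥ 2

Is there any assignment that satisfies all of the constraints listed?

One satisfying assignment is x1 = 4, x2 = 2, x3 = 6, x4 = 2.
For the less obvious constraints — constraint 1: x2 - x3 = -4; constraint 3: x3 - x4 = 4 — and the others hold by inspection.

Satisfiable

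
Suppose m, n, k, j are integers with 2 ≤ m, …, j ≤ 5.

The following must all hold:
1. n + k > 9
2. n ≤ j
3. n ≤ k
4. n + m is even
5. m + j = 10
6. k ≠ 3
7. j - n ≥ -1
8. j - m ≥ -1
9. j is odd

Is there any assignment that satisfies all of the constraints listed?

Try m = 5, n = 5, k = 5, j = 5.
Check constraint 1: n + k = 10; constraint 5: m + j = 10; constraint 7: j - n = 0. The remaining constraints are straightforward to verify.

Satisfiable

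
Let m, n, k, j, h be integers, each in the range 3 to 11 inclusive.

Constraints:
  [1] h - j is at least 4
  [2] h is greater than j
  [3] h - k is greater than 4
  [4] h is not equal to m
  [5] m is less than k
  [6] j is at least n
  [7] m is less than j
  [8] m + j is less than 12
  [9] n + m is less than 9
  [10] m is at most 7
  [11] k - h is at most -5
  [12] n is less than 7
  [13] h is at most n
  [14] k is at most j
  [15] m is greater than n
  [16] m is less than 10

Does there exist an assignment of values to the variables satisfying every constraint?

Constraints 2, 5, 13, 14, and 15 give m < k, k ≤ j, j < h, h ≤ n, n < m. Chaining: m < k ≤ j < h ≤ n < m, which forces m < m — impossible.

Unsatisfiable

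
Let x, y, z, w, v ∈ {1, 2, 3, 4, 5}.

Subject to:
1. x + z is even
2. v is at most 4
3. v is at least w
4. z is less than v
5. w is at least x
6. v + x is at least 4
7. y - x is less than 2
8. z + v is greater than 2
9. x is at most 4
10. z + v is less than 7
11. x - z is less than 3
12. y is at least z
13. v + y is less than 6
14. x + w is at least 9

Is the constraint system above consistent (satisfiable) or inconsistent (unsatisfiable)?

Unsatisfiable

From constraint 9: x ≤ 4. From constraints 2 and 3: w ≤ v ≤ 4. Hence x + w ≤ 8. But constraint 14 requires x + w ≥ 9, and 9 > 8. Contradiction.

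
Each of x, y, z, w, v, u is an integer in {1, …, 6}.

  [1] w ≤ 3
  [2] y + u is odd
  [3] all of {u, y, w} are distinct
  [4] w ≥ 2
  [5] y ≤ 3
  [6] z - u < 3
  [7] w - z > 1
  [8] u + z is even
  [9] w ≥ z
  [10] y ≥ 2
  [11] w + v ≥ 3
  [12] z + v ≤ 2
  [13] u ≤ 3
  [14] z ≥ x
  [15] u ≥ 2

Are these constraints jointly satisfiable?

Unsatisfiable

Constraints 1, 4, 5, 10, 13, and 15 confine each of u, y, w to the 2 values {2, 3}.
Constraint 3 requires all 3 of them to be distinct, but only 2 values are available — impossible by the pigeonhole principle.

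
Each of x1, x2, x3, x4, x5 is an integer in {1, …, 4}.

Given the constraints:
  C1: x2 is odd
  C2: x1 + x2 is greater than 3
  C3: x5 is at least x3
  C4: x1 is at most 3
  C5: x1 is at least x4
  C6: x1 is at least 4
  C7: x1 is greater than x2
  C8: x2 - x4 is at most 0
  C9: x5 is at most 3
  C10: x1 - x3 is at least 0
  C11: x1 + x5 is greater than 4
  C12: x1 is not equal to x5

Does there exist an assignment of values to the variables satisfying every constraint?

Unsatisfiable

From constraint 6: x1 ≥ 4. From constraint 4: x1 ≤ 3. But 3 < 4, so no value of x1 works.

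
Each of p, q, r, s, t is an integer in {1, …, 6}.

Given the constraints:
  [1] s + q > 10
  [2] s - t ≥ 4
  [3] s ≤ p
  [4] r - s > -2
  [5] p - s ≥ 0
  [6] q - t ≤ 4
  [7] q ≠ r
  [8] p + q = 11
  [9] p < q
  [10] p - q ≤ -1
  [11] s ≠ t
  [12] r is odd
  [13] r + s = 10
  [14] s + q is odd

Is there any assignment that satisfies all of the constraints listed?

Constraints 2, 5, 6, and 10 give p − s ≥ 0, s − t ≥ 4, t − q ≥ -4, q − p ≥ 1.
Adding all 4 inequalities: the left sides telescope to 0, and the right sides sum to 0 + 4 + (-4) + 1 = 1. So 0 ≥ 1, which is false.

Unsatisfiable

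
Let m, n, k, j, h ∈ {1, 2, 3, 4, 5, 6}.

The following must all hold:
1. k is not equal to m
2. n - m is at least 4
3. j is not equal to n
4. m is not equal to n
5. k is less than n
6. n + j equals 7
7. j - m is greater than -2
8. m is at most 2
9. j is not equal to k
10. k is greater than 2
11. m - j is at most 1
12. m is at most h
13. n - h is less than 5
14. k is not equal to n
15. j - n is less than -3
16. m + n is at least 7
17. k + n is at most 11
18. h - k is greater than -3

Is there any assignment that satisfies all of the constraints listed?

Take m = 1, n = 6, k = 4, j = 1, h = 2. Then constraint 2: n - m = 5; constraint 6: n + j = 7; constraint 7: j - m = 0, and every other listed constraint is also met.

Satisfiable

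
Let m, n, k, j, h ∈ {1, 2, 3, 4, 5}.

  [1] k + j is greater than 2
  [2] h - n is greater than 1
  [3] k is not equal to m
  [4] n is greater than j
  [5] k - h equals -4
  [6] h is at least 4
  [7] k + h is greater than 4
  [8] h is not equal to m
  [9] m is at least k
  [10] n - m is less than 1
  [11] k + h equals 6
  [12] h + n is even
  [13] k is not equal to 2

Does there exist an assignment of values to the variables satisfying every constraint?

Satisfiable

The assignment m = 3, n = 3, k = 1, j = 2, h = 5 works:
  constraint 1 holds since k + j = 3.
  constraint 2 holds since h - n = 2.
The rest check out directly.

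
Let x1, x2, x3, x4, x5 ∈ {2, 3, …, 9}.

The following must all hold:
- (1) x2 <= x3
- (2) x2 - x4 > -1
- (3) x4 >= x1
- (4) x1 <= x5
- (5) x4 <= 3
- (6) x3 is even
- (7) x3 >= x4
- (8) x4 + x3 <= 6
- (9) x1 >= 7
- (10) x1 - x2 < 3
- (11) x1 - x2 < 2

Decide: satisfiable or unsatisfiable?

From constraint 9: x1 ≥ 7. From constraints 3 and 5: x1 ≤ x4 and x4 ≤ 3, so x1 ≤ 3. But 3 < 7, so no value of x1 works.

Unsatisfiable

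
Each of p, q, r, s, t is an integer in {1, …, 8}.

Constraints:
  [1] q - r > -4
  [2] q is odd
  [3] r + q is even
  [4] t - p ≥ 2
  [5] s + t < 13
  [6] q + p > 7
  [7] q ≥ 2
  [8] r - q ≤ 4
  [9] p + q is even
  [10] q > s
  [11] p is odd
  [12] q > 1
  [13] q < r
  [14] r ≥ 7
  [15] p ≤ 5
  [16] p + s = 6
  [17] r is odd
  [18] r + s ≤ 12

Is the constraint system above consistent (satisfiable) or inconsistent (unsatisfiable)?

Satisfiable

Take p = 3, q = 5, r = 7, s = 3, t = 8. Then constraint 1: q - r = -2; constraint 4: t - p = 5, and every other listed constraint is also met.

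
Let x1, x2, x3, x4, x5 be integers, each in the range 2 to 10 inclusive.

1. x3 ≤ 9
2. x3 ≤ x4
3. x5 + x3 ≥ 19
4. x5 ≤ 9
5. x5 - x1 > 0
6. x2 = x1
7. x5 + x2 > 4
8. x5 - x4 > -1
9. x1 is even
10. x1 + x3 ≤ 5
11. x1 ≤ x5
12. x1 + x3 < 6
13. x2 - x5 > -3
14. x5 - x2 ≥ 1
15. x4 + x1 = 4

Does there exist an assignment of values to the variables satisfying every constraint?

From constraint 4: x5 ≤ 9. From constraint 1: x3 ≤ 9. Hence x5 + x3 ≤ 18. But constraint 3 requires x5 + x3 ≥ 19, and 19 > 18. Contradiction.

Unsatisfiable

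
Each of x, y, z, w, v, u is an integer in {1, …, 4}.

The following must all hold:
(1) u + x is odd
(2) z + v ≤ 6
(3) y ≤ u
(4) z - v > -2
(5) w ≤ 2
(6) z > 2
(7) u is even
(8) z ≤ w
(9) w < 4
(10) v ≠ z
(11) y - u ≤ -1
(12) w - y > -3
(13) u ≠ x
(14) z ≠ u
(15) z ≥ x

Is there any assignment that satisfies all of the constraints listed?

From constraint 6: z ≥ 3. From constraints 5 and 8: z ≤ w and w ≤ 2, so z ≤ 2. But 2 < 3, so no value of z works.

Unsatisfiable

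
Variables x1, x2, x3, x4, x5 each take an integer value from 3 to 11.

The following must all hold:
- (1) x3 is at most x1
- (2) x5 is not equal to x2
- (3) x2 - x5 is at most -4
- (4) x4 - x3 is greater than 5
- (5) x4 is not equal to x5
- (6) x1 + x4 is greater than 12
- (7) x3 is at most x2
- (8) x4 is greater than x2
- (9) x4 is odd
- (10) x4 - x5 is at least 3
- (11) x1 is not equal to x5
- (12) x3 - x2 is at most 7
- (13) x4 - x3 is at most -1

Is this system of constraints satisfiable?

Constraints 3, 10, 12, and 13 give x2 − x3 ≥ -7, x3 − x4 ≥ 1, x4 − x5 ≥ 3, x5 − x2 ≥ 4.
Adding all 4 inequalities: the left sides telescope to 0, and the right sides sum to (-7) + 1 + 3 + 4 = 1. So 0 ≥ 1, which is false.

Unsatisfiable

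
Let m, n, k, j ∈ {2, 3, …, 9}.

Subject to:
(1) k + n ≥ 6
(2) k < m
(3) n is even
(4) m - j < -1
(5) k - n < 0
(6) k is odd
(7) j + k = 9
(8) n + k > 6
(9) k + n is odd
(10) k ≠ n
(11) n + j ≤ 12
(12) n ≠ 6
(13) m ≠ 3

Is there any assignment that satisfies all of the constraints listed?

One satisfying assignment is m = 4, n = 4, k = 3, j = 6.
For the less obvious constraints — constraint 1: k + n = 7; constraint 4: m - j = -2; constraint 5: k - n = -1 — and the others hold by inspection.

Satisfiable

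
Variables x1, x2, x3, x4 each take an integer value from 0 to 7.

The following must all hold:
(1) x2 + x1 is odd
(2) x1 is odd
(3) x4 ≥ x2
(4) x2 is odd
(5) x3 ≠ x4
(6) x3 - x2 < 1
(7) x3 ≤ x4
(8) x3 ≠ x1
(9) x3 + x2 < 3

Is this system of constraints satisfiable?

Constraint 4 makes x2 odd and constraint 2 makes x1 odd, so x2 + x1 must be even. Constraint 1 says x2 + x1 is odd — contradiction.

Unsatisfiable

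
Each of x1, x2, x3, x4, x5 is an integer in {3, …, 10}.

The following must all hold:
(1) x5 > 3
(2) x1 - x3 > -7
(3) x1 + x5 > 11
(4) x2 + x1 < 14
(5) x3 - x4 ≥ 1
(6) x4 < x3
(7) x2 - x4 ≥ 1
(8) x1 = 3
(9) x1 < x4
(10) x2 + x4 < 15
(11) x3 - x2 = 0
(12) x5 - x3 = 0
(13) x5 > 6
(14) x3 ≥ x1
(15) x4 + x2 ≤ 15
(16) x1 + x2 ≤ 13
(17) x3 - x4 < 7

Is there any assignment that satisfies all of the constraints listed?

One satisfying assignment is x1 = 3, x2 = 9, x3 = 9, x4 = 5, x5 = 9.
For the less obvious constraints — constraint 2: x1 - x3 = -6; constraint 3: x1 + x5 = 12; constraint 4: x2 + x1 = 12 — and the others hold by inspection.

Satisfiable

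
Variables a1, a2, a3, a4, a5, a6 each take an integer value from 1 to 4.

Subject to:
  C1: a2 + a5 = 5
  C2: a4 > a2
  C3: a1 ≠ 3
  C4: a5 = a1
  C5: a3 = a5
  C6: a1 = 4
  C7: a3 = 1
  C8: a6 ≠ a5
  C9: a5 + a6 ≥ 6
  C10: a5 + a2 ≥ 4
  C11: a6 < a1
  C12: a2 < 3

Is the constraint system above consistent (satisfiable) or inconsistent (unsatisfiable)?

Constraint 7 fixes a3 = 1 and constraint 6 fixes a1 = 4. Constraints 4 and 5 give a3 = a5 = a1, so a3 = a1. But 1 ≠ 4 — contradiction.

Unsatisfiable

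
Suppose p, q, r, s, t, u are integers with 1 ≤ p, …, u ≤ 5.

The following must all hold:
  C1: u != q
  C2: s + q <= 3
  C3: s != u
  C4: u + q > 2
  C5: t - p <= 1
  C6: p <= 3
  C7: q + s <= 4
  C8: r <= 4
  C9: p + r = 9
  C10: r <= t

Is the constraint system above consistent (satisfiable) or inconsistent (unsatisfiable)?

From constraint 6: p ≤ 3. From constraint 8: r ≤ 4. Hence p + r ≤ 7. But constraint 9 requires p + r = 9, and 9 > 7. Contradiction.

Unsatisfiable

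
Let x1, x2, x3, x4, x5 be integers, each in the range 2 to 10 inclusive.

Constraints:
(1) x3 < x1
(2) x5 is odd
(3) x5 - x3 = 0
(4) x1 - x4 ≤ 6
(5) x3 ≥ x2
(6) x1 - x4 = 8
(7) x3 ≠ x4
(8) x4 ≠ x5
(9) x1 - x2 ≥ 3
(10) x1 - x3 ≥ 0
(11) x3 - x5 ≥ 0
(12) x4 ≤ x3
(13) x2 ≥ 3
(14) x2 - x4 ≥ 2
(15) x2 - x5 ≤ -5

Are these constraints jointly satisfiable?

Constraints 4, 10, 11, 14, and 15 give x5 − x2 ≥ 5, x2 − x4 ≥ 2, x4 − x1 ≥ -6, x1 − x3 ≥ 0, x3 − x5 ≥ 0.
Adding all 5 inequalities: the left sides telescope to 0, and the right sides sum to 5 + 2 + (-6) + 0 + 0 = 1. So 0 ≥ 1, which is false.

Unsatisfiable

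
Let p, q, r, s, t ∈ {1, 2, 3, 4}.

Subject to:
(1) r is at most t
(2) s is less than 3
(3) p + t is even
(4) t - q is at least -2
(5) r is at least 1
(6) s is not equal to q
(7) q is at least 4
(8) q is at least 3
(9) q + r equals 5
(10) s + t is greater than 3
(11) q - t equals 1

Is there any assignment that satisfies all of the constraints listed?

Satisfiable

Try p = 1, q = 4, r = 1, s = 2, t = 3.
Check constraint 4: t - q = -1; constraint 9: q + r = 5; constraint 10: s + t = 5. The remaining constraints are straightforward to verify.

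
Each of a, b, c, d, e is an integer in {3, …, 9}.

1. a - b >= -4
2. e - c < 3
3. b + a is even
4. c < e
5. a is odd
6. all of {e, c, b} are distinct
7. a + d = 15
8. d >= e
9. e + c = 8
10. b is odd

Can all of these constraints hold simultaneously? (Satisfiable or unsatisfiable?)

Satisfiable

Setting (a, b, c, d, e) = (7, 9, 3, 8, 5) satisfies everything: constraint 1: a - b = -2; constraint 2: e - c = 2; constraint 7: a + d = 15, and the others follow.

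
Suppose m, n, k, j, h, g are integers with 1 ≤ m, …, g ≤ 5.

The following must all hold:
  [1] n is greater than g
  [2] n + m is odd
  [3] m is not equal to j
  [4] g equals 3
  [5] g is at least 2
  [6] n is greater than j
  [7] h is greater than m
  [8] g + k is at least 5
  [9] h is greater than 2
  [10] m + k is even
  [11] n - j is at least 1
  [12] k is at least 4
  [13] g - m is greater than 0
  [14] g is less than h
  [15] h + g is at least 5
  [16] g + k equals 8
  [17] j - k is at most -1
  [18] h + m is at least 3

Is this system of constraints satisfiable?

Satisfiable

The assignment m = 1, n = 4, k = 5, j = 2, h = 5, g = 3 works:
  constraint 8 holds since g + k = 8.
  constraint 11 holds since n - j = 2.
The rest check out directly.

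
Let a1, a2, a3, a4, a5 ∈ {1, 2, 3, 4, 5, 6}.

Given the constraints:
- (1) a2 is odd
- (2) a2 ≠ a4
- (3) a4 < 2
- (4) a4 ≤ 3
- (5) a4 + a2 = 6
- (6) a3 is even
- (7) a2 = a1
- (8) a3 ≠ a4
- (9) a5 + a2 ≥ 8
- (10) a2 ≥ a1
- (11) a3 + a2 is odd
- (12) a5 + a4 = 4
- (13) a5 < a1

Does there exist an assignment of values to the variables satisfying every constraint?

Satisfiable

One satisfying assignment is a1 = 5, a2 = 5, a3 = 2, a4 = 1, a5 = 3.
For the less obvious constraints — constraint 5: a4 + a2 = 6; constraint 9: a5 + a2 = 8; constraint 12: a5 + a4 = 4 — and the others hold by inspection.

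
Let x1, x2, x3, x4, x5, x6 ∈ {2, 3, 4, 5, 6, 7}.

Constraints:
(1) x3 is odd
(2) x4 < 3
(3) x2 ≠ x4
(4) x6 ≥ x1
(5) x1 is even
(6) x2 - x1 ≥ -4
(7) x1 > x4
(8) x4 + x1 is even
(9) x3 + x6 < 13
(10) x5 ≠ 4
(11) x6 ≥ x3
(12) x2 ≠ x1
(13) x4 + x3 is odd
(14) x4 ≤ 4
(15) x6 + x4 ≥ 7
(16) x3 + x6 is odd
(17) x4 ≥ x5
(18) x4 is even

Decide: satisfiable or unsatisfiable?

Satisfiable

Take x1 = 6, x2 = 4, x3 = 5, x4 = 2, x5 = 2, x6 = 6. Then constraint 6: x2 - x1 = -2; constraint 9: x3 + x6 = 11, and every other listed constraint is also met.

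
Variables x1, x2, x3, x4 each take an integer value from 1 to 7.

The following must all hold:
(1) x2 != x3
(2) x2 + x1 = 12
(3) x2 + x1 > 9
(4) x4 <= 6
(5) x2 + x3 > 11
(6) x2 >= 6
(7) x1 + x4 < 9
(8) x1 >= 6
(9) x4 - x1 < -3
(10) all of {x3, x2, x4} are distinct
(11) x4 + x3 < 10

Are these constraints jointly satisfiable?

Satisfiable

Try x1 = 6, x2 = 6, x3 = 7, x4 = 2.
Check constraint 2: x2 + x1 = 12; constraint 3: x2 + x1 = 12. The remaining constraints are straightforward to verify.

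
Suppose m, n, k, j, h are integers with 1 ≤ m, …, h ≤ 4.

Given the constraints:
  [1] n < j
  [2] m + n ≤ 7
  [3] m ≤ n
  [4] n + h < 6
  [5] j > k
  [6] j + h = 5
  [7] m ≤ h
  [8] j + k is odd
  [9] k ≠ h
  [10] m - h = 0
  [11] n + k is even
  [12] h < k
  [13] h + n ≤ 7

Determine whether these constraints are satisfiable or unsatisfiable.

Satisfiable

Try m = 1, n = 3, k = 3, j = 4, h = 1.
Check constraint 2: m + n = 4; constraint 4: n + h = 4. The remaining constraints are straightforward to verify.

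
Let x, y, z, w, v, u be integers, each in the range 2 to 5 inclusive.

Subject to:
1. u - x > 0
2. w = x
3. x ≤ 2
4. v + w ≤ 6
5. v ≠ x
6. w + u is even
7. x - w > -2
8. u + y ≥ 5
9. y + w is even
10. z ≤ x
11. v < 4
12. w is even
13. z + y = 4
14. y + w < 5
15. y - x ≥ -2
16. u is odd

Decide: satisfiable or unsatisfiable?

Unsatisfiable

Constraint 12 makes w even and constraint 16 makes u odd, so w + u must be odd. Constraint 6 says w + u is even — contradiction.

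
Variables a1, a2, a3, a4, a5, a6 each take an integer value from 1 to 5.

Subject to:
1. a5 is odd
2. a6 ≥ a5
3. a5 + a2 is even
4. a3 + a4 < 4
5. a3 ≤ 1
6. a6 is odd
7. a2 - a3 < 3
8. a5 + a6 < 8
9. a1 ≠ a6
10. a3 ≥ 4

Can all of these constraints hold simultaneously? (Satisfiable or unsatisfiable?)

Unsatisfiable

From constraint 10: a3 ≥ 4. From constraint 5: a3 ≤ 1. But 1 < 4, so no value of a3 works.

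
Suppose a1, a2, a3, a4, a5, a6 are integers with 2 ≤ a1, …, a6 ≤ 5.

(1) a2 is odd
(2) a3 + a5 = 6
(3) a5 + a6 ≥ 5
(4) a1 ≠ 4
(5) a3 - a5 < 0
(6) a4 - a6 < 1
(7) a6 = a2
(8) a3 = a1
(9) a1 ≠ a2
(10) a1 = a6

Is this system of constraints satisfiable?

Unsatisfiable

From constraints 7 and 10, a1 = a6 = a2, so a1 = a2. But constraint 9 says a1 ≠ a2. Contradiction.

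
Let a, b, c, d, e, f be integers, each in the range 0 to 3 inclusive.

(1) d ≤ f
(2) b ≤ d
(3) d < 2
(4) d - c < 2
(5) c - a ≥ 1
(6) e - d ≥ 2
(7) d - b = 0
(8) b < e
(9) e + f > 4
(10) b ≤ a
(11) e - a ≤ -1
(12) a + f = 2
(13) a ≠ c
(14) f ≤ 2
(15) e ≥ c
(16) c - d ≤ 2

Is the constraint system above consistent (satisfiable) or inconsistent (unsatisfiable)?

Unsatisfiable

Constraints 5, 6, 11, and 16 give e − d ≥ 2, d − c ≥ -2, c − a ≥ 1, a − e ≥ 1.
Adding all 4 inequalities: the left sides telescope to 0, and the right sides sum to 2 + (-2) + 1 + 1 = 2. So 0 ≥ 2, which is false.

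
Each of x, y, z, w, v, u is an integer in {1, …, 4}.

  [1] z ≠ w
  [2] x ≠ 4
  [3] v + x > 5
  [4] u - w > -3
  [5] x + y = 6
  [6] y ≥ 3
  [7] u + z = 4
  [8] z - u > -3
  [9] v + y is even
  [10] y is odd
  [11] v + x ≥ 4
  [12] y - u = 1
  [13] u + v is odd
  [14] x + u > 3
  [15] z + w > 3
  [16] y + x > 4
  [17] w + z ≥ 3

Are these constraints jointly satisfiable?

Satisfiable

The assignment x = 3, y = 3, z = 2, w = 3, v = 3, u = 2 works:
  constraint 3 holds since v + x = 6.
  constraint 4 holds since u - w = -1.
  constraint 5 holds since x + y = 6.
The rest check out directly.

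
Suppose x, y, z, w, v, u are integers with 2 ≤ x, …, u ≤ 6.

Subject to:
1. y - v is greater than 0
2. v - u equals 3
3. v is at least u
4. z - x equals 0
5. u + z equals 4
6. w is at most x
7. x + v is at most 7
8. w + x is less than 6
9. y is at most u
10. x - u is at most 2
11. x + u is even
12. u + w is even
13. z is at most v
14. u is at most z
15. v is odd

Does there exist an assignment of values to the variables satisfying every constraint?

Constraints 1, 9, 13, and 14 give v < y, y ≤ u, u ≤ z, z ≤ v. Chaining: v < y ≤ u ≤ z ≤ v, which forces v < v — impossible.

Unsatisfiable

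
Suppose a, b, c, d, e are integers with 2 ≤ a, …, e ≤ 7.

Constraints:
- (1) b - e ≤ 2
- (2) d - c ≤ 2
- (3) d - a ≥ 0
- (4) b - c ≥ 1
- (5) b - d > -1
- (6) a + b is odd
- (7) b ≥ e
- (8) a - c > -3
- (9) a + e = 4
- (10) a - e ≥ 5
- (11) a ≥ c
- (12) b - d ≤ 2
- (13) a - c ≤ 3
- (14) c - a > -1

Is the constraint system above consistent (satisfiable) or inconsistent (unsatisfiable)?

Unsatisfiable

Constraints 1, 2, 3, 4, and 10 give e − b ≥ -2, b − c ≥ 1, c − d ≥ -2, d − a ≥ 0, a − e ≥ 5.
Adding all 5 inequalities: the left sides telescope to 0, and the right sides sum to (-2) + 1 + (-2) + 0 + 5 = 2. So 0 ≥ 2, which is false.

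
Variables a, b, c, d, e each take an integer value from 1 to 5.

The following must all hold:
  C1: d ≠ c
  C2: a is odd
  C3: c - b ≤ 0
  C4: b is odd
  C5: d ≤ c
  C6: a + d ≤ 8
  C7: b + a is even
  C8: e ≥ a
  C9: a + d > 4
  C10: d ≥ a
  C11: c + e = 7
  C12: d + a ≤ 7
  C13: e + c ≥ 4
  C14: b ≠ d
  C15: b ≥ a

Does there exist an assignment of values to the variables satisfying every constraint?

Take a = 3, b = 5, c = 4, d = 3, e = 3. Then constraint 3: c - b = -1; constraint 6: a + d = 6, and every other listed constraint is also met.

Satisfiable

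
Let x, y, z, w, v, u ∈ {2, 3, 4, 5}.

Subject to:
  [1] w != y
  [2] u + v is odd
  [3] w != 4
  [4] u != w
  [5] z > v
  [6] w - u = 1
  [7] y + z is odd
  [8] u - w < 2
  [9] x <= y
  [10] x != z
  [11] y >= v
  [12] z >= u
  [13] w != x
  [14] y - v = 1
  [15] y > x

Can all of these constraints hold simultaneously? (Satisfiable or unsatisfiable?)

Take x = 2, y = 4, z = 5, w = 5, v = 3, u = 4. Then constraint 6: w - u = 1; constraint 8: u - w = -1; constraint 14: y - v = 1, and every other listed constraint is also met.

Satisfiable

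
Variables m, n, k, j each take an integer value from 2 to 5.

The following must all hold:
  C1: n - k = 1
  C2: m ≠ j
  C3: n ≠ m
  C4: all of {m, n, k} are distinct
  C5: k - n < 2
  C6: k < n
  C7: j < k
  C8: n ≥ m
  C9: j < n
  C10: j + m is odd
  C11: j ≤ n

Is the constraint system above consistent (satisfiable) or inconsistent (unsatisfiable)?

Try m = 2, n = 5, k = 4, j = 3.
Check constraint 1: n - k = 1; constraint 5: k - n = -1. The remaining constraints are straightforward to verify.

Satisfiable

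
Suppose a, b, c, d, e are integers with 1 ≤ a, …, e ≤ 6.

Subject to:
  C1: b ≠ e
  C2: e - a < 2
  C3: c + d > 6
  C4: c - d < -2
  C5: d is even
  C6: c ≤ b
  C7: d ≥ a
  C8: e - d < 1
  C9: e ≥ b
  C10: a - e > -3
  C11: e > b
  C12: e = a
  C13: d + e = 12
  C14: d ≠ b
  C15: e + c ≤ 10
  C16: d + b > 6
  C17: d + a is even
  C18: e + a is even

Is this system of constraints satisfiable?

The assignment a = 6, b = 2, c = 1, d = 6, e = 6 works:
  constraint 2 holds since e - a = 0.
  constraint 3 holds since c + d = 7.
The rest check out directly.

Satisfiable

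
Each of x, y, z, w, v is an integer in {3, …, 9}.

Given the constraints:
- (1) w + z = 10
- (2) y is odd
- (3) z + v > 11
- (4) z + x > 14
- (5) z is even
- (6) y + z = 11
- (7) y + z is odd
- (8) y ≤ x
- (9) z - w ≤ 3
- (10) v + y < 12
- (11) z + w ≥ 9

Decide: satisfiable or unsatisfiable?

Satisfiable

One satisfying assignment is x = 9, y = 5, z = 6, w = 4, v = 6.
For the less obvious constraints — constraint 1: w + z = 10; constraint 3: z + v = 12; constraint 4: z + x = 15 — and the others hold by inspection.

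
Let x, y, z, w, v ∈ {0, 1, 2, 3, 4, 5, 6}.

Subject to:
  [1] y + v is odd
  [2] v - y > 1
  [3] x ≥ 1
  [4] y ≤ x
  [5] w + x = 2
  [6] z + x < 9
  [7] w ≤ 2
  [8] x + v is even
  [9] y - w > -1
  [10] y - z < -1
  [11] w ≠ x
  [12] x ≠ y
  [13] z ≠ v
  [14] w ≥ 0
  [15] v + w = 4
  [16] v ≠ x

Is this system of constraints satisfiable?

Satisfiable

The assignment x = 2, y = 1, z = 5, w = 0, v = 4 works:
  constraint 2 holds since v - y = 3.
  constraint 5 holds since w + x = 2.
The rest check out directly.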